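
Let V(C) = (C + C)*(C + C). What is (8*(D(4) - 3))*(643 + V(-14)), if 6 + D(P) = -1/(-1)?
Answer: -91328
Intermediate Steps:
V(C) = 4*C² (V(C) = (2*C)*(2*C) = 4*C²)
D(P) = -5 (D(P) = -6 - 1/(-1) = -6 - 1*(-1) = -6 + 1 = -5)
(8*(D(4) - 3))*(643 + V(-14)) = (8*(-5 - 3))*(643 + 4*(-14)²) = (8*(-8))*(643 + 4*196) = -64*(643 + 784) = -64*1427 = -91328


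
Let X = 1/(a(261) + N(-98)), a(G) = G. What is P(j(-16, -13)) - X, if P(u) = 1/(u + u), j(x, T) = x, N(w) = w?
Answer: -195/5216 ≈ -0.037385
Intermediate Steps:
P(u) = 1/(2*u)
X = 1/163 (X = 1/(261 - 98) = 1/163 ≈ 0.0061350)
P(j(-16, -13)) - X = (1/2)/(-16) - 1*1/163 = (1/2)*(-1/16) - 1/163 = -1/32 - 1/163 = -195/5216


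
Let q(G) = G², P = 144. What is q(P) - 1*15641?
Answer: 5095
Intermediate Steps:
q(P) - 1*15641 = 144² - 1*15641 = 20736 - 15641 = 5095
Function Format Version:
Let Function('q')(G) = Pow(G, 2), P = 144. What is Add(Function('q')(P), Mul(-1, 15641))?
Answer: 5095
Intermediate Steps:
Add(Function('q')(P), Mul(-1, 15641)) = Add(Pow(144, 2), Mul(-1, 15641)) = Add(20736, -15641) = 5095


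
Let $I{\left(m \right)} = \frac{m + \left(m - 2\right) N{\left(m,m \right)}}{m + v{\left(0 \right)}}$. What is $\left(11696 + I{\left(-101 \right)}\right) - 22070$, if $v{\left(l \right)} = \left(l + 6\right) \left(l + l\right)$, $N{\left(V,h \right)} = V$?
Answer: $-10476$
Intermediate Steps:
$v{\left(l \right)} = 2 l \left(6 + l\right)$ ($v{\left(l \right)} = \left(6 + l\right) 2 l = 2 l \left(6 + l\right)$)
$I{\left(m \right)} = \frac{m + m \left(-2 + m\right)}{m}$ ($I{\left(m \right)} = \frac{m + \left(m - 2\right) m}{m + 2 \cdot 0 \left(6 + 0\right)} = \frac{m + \left(-2 + m\right) m}{m + 2 \cdot 0 \cdot 6} = \frac{m + m \left(-2 + m\right)}{m + 0} = \frac{m + m \left(-2 + m\right)}{m}$)
$\left(11696 + I{\left(-101 \right)}\right) - 22070 = \left(11696 - 102\right) - 22070 = 11594 - 22070 = -10476$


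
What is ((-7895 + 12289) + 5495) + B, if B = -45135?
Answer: -35246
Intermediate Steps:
((-7895 + 12289) + 5495) + B = ((-7895 + 12289) + 5495) - 45135 = (4394 + 5495) - 45135 = 9889 - 45135 = -35246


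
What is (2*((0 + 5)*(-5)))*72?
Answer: -3600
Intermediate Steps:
(2*((0 + 5)*(-5)))*72 = (2*(5*(-5)))*72 = (2*(-25))*72 = -50*72 = -3600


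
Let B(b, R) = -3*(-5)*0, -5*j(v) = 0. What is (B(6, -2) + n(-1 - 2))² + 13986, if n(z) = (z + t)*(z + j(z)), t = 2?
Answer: 13995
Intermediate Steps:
j(v) = 0 (j(v) = -⅕*0 = 0)
n(z) = z*(2 + z) (n(z) = (z + 2)*(z + 0) = (2 + z)*z = z*(2 + z))
B(b, R) = 0 (B(b, R) = 15*0 = 0)
(B(6, -2) + n(-1 - 2))² + 13986 = (0 + (-1 - 2)*(2 + (-1 - 2)))² + 13986 = (0 - 3*(2 - 3))² + 13986 = (0 - 3*(-1))² + 13986 = (0 + 3)² + 13986 = 3² + 13986 = 9 + 13986 = 13995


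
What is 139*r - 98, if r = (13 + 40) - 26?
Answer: 3655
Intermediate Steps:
r = 27 (r = 53 - 26 = 27)
139*r - 98 = 139*27 - 98 = 3753 - 98 = 3655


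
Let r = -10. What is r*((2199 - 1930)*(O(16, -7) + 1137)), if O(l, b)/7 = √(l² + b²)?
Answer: -3058530 - 18830*√305 ≈ -3.3874e+6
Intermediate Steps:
O(l, b) = 7*√(b² + l²) (O(l, b) = 7*√(l² + b²) = 7*√(b² + l²))
r*((2199 - 1930)*(O(16, -7) + 1137)) = -10*(2199 - 1930)*(7*√((-7)² + 16²) + 1137) = -2690*(7*√(49 + 256) + 1137) = -2690*(7*√305 + 1137) = -2690*(1137 + 7*√305) = -10*(305853 + 1883*√305) = -3058530 - 18830*√305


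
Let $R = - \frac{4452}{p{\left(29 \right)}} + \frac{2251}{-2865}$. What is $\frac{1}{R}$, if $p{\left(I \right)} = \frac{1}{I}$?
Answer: $- \frac{2865}{369896671} \approx -7.7454 \cdot 10^{-6}$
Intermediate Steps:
$R = - \frac{369896671}{2865}$ ($R = - \frac{4452}{\frac{1}{29}} + \frac{2251}{-2865} = - 4452 \frac{1}{\frac{1}{29}} + 2251 \left(- \frac{1}{2865}\right) = \left(-4452\right) 29 - \frac{2251}{2865} = -129108 - \frac{2251}{2865} = - \frac{369896671}{2865} \approx -1.2911 \cdot 10^{5}$)
$\frac{1}{R} = \frac{1}{- \frac{369896671}{2865}} = - \frac{2865}{369896671}$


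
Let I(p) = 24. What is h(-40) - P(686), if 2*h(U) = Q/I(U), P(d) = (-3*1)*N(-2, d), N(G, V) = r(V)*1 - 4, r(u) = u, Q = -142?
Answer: 49033/24 ≈ 2043.0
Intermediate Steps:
N(G, V) = -4 + V (N(G, V) = V*1 - 4 = V - 4 = -4 + V)
P(d) = 12 - 3*d (P(d) = (-3*1)*(-4 + d) = -3*(-4 + d) = 12 - 3*d)
h(U) = -71/24 (h(U) = (-142/24)/2 = (-142*1/24)/2 = (½)*(-71/12) = -71/24)
h(-40) - P(686) = -71/24 - (12 - 3*686) = -71/24 - (12 - 2058) = -71/24 - 1*(-2046) = -71/24 + 2046 = 49033/24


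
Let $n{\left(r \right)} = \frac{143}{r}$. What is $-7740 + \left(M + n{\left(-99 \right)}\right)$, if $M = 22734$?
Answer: $\frac{134933}{9} \approx 14993.0$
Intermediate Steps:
$-7740 + \left(M + n{\left(-99 \right)}\right) = -7740 + \left(22734 + \frac{143}{-99}\right) = -7740 + \left(22734 + 143 \left(- \frac{1}{99}\right)\right) = -7740 + \left(22734 - \frac{13}{9}\right) = -7740 + \frac{204593}{9} = \frac{134933}{9}$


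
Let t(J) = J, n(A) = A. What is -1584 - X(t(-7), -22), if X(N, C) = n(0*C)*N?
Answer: -1584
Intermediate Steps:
X(N, C) = 0 (X(N, C) = (0*C)*N = 0*N = 0)
-1584 - X(t(-7), -22) = -1584 - 1*0 = -1584 + 0 = -1584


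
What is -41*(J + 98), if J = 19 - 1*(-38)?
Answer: -6355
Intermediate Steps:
J = 57 (J = 19 + 38 = 57)
-41*(J + 98) = -41*(57 + 98) = -41*155 = -6355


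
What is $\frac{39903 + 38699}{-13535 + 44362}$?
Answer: $\frac{78602}{30827} \approx 2.5498$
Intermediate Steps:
$\frac{39903 + 38699}{-13535 + 44362} = \frac{78602}{30827}$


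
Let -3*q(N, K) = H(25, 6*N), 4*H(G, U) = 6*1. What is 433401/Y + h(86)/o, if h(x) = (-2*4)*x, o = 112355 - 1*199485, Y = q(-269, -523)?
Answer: -37762228786/43565 ≈ -8.6680e+5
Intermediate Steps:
H(G, U) = 3/2 (H(G, U) = (6*1)/4 = (¼)*6 = 3/2)
q(N, K) = -½ (q(N, K) = -⅓*3/2 = -½)
Y = -½ ≈ -0.50000
o = -87130 (o = 112355 - 199485 = -87130)
h(x) = -8*x
433401/Y + h(86)/o = 433401/(-½) - 8*86/(-87130) = 433401*(-2) - 688*(-1/87130) = -866802 + 344/43565 = -37762228786/43565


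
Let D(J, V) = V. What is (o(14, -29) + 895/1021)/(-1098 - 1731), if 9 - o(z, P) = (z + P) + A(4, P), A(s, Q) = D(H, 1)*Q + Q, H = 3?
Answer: -3679/125583 ≈ -0.029295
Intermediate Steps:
A(s, Q) = 2*Q (A(s, Q) = 1*Q + Q = Q + Q = 2*Q)
o(z, P) = 9 - z - 3*P (o(z, P) = 9 - ((z + P) + 2*P) = 9 - ((P + z) + 2*P) = 9 - (z + 3*P) = 9 + (-z - 3*P) = 9 - z - 3*P)
(o(14, -29) + 895/1021)/(-1098 - 1731) = ((9 - 1*14 - 3*(-29)) + 895/1021)/(-1098 - 1731) = ((9 - 14 + 87) + 895*(1/1021))/(-2829) = (82 + 895/1021)*(-1/2829) = (84617/1021)*(-1/2829) = -3679/125583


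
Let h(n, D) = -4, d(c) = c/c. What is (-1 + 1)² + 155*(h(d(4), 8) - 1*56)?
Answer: -9300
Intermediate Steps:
d(c) = 1
(-1 + 1)² + 155*(h(d(4), 8) - 1*56) = (-1 + 1)² + 155*(-4 - 1*56) = 0² + 155*(-4 - 56) = 0 + 155*(-60) = 0 - 9300 = -9300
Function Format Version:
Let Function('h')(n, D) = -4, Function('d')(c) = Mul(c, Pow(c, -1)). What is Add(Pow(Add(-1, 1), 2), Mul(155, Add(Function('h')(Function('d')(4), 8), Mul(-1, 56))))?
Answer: -9300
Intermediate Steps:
Function('d')(c) = 1
Add(Pow(Add(-1, 1), 2), Mul(155, Add(Function('h')(Function('d')(4), 8), Mul(-1, 56)))) = Add(Pow(Add(-1, 1), 2), Mul(155, Add(-4, Mul(-1, 56)))) = Add(Pow(0, 2), Mul(155, Add(-4, -56))) = Add(0, Mul(155, -60)) = Add(0, -9300) = -9300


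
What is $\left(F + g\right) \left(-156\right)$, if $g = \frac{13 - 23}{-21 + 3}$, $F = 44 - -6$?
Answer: $- \frac{23660}{3} \approx -7886.7$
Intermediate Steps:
$F = 50$ ($F = 44 + 6 = 50$)
$g = \frac{5}{9}$ ($g = - \frac{10}{-18} = \left(-10\right) \left(- \frac{1}{18}\right) = \frac{5}{9} \approx 0.55556$)
$\left(F + g\right) \left(-156\right) = \left(50 + \frac{5}{9}\right) \left(-156\right) = \frac{455}{9} \left(-156\right) = - \frac{23660}{3}$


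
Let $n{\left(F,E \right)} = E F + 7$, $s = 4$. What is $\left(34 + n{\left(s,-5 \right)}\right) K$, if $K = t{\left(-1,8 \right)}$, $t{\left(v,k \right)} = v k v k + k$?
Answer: $1512$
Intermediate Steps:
$n{\left(F,E \right)} = 7 + E F$
$t{\left(v,k \right)} = k + k^{2} v^{2}$ ($t{\left(v,k \right)} = k v v k + k = k v^{2} k + k = k^{2} v^{2} + k = k + k^{2} v^{2}$)
$K = 72$ ($K = 8 \left(1 + 8 \left(-1\right)^{2}\right) = 8 \left(1 + 8 \cdot 1\right) = 8 \left(1 + 8\right) = 8 \cdot 9 = 72$)
$\left(34 + n{\left(s,-5 \right)}\right) K = \left(34 + \left(7 - 20\right)\right) 72 = \left(34 - 13\right) 72 = 21 \cdot 72 = 1512$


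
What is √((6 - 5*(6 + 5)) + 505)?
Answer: 2*√114 ≈ 21.354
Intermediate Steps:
√((6 - 5*(6 + 5)) + 505) = √((6 - 5*11) + 505) = √((6 - 55) + 505) = √(-49 + 505) = √456 = 2*√114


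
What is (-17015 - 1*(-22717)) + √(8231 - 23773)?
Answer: 5702 + I*√15542 ≈ 5702.0 + 124.67*I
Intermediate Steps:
(-17015 - 1*(-22717)) + √(8231 - 23773) = (-17015 + 22717) + √(-15542) = 5702 + I*√15542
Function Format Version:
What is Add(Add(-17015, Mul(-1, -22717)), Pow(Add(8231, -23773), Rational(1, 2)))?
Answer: Add(5702, Mul(I, Pow(15542, Rational(1, 2)))) ≈ Add(5702.0, Mul(124.67, I))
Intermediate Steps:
Add(Add(-17015, Mul(-1, -22717)), Pow(Add(8231, -23773), Rational(1, 2))) = Add(Add(-17015, 22717), Pow(-15542, Rational(1, 2))) = Add(5702, Mul(I, Pow(15542, Rational(1, 2))))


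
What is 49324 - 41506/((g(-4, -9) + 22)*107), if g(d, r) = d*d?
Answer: 100254939/2033 ≈ 49314.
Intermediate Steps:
g(d, r) = d**2
49324 - 41506/((g(-4, -9) + 22)*107) = 49324 - 41506/(((-4)**2 + 22)*107) = 49324 - 41506/((16 + 22)*107) = 49324 - 41506/(38*107) = 49324 - 41506/4066 = 49324 - 1*20753/2033 = 49324 - 20753/2033 = 100254939/2033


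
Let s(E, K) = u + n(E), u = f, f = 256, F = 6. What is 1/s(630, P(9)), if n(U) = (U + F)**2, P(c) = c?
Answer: 1/404752 ≈ 2.4706e-6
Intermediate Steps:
u = 256
n(U) = (6 + U)**2 (n(U) = (U + 6)**2 = (6 + U)**2)
s(E, K) = 256 + (6 + E)**2
1/s(630, P(9)) = 1/(256 + (6 + 630)**2) = 1/(256 + 636**2) = 1/(256 + 404496) = 1/404752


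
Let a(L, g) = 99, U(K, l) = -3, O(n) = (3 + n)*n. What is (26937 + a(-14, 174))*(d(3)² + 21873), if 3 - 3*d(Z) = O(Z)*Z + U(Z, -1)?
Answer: 598279644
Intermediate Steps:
O(n) = n*(3 + n)
d(Z) = 2 - Z²*(3 + Z)/3 (d(Z) = 1 - ((Z*(3 + Z))*Z - 3)/3 = 1 - (Z²*(3 + Z) - 3)/3 = 1 - (-3 + Z²*(3 + Z))/3 = 1 + (1 - Z²*(3 + Z)/3) = 2 - Z²*(3 + Z)/3)
(26937 + a(-14, 174))*(d(3)² + 21873) = (26937 + 99)*((2 - 1*3² - ⅓*3³)² + 21873) = 27036*((2 - 1*9 - ⅓*27)² + 21873) = 27036*((2 - 9 - 9)² + 21873) = 27036*((-16)² + 21873) = 27036*(256 + 21873) = 27036*22129 = 598279644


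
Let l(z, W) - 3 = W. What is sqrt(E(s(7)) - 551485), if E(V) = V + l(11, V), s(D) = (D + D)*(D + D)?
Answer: I*sqrt(551090) ≈ 742.35*I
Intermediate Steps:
l(z, W) = 3 + W
s(D) = 4*D**2 (s(D) = (2*D)*(2*D) = 4*D**2)
E(V) = 3 + 2*V (E(V) = V + (3 + V) = 3 + 2*V)
sqrt(E(s(7)) - 551485) = sqrt((3 + 2*(4*7**2)) - 551485) = sqrt((3 + 2*(4*49)) - 551485) = sqrt((3 + 2*196) - 551485) = sqrt((3 + 392) - 551485) = sqrt(395 - 551485) = sqrt(-551090) = I*sqrt(551090)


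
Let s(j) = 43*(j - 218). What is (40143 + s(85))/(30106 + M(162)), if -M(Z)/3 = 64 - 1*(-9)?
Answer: 2648/2299 ≈ 1.1518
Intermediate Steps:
s(j) = -9374 + 43*j (s(j) = 43*(-218 + j) = -9374 + 43*j)
M(Z) = -219 (M(Z) = -3*(64 - 1*(-9)) = -3*(64 + 9) = -3*73 = -219)
(40143 + s(85))/(30106 + M(162)) = (40143 + (-9374 + 43*85))/(30106 - 219) = (40143 + (-9374 + 3655))/29887 = (40143 - 5719)*(1/29887) = 34424*(1/29887) = 2648/2299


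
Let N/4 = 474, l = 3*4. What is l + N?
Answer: 1908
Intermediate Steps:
l = 12
N = 1896 (N = 4*474 = 1896)
l + N = 12 + 1896 = 1908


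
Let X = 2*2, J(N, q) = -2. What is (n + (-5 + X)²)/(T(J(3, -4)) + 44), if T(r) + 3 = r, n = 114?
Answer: 115/39 ≈ 2.9487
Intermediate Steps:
T(r) = -3 + r
X = 4
(n + (-5 + X)²)/(T(J(3, -4)) + 44) = (114 + (-5 + 4)²)/((-3 - 2) + 44) = (114 + (-1)²)/(-5 + 44) = (114 + 1)/39 = 115*(1/39) = 115/39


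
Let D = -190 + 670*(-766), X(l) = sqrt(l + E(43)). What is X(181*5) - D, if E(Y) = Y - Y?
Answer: 513410 + sqrt(905) ≈ 5.1344e+5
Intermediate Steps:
E(Y) = 0
X(l) = sqrt(l) (X(l) = sqrt(l + 0) = sqrt(l))
D = -513410 (D = -190 - 513220 = -513410)
X(181*5) - D = sqrt(181*5) - 1*(-513410) = sqrt(905) + 513410 = 513410 + sqrt(905)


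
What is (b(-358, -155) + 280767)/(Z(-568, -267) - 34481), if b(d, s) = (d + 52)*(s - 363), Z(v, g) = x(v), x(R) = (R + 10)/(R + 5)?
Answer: -49462365/3882449 ≈ -12.740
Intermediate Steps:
x(R) = (10 + R)/(5 + R)
Z(v, g) = (10 + v)/(5 + v)
b(d, s) = (-363 + s)*(52 + d) (b(d, s) = (52 + d)*(-363 + s) = (-363 + s)*(52 + d))
(b(-358, -155) + 280767)/(Z(-568, -267) - 34481) = ((-18876 - 363*(-358) + 52*(-155) - 358*(-155)) + 280767)/((10 - 568)/(5 - 568) - 34481) = ((-18876 + 129954 - 8060 + 55490) + 280767)/(-558/(-563) - 34481) = (158508 + 280767)/(-1/563*(-558) - 34481) = 439275/(558/563 - 34481) = 439275/(-19412245/563) = 439275*(-563/19412245) = -49462365/3882449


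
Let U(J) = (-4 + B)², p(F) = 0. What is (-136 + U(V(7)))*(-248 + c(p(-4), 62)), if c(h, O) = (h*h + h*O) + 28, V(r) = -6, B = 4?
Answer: 29920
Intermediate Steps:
c(h, O) = 28 + h² + O*h (c(h, O) = (h² + O*h) + 28 = 28 + h² + O*h)
U(J) = 0 (U(J) = (-4 + 4)² = 0² = 0)
(-136 + U(V(7)))*(-248 + c(p(-4), 62)) = (-136 + 0)*(-248 + (28 + 0² + 62*0)) = -136*(-248 + (28 + 0 + 0)) = -136*(-248 + 28) = -136*(-220) = 29920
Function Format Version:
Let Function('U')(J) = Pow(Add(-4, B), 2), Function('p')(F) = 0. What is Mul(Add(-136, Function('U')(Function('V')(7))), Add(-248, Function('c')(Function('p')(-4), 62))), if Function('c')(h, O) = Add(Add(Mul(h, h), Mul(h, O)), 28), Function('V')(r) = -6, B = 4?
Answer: 29920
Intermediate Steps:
Function('c')(h, O) = Add(28, Pow(h, 2), Mul(O, h)) (Function('c')(h, O) = Add(Add(Pow(h, 2), Mul(O, h)), 28) = Add(28, Pow(h, 2), Mul(O, h)))
Function('U')(J) = 0 (Function('U')(J) = Pow(Add(-4, 4), 2) = Pow(0, 2) = 0)
Mul(Add(-136, Function('U')(Function('V')(7))), Add(-248, Function('c')(Function('p')(-4), 62))) = Mul(Add(-136, 0), Add(-248, Add(28, Pow(0, 2), Mul(62, 0)))) = Mul(-136, Add(-248, Add(28, 0, 0))) = Mul(-136, Add(-248, 28)) = Mul(-136, -220) = 29920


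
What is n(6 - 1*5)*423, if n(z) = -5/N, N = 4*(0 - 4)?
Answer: 2115/16 ≈ 132.19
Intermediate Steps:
N = -16 (N = 4*(-4) = -16)
n(z) = 5/16 (n(z) = -5/(-16) = -5*(-1/16) = 5/16)
n(6 - 1*5)*423 = (5/16)*423 = 2115/16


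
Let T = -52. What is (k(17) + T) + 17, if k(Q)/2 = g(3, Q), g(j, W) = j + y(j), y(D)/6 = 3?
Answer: 7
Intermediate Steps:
y(D) = 18 (y(D) = 6*3 = 18)
g(j, W) = 18 + j (g(j, W) = j + 18 = 18 + j)
k(Q) = 42 (k(Q) = 2*(18 + 3) = 2*21 = 42)
(k(17) + T) + 17 = (42 - 52) + 17 = -10 + 17 = 7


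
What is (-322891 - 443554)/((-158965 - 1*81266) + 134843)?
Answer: 766445/105388 ≈ 7.2726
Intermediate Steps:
(-322891 - 443554)/((-158965 - 1*81266) + 134843) = -766445/((-158965 - 81266) + 134843) = -766445/(-240231 + 134843) = -766445/(-105388) = -766445*(-1/105388) = 766445/105388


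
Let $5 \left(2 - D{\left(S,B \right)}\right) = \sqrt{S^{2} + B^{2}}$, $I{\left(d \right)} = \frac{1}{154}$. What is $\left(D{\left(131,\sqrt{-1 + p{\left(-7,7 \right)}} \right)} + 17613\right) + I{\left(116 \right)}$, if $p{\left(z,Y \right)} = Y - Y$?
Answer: $\frac{2712711}{154} - \frac{2 \sqrt{4290}}{5} \approx 17589.0$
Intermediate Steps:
$p{\left(z,Y \right)} = 0$
$I{\left(d \right)} = \frac{1}{154}$
$D{\left(S,B \right)} = 2 - \frac{\sqrt{B^{2} + S^{2}}}{5}$ ($D{\left(S,B \right)} = 2 - \frac{\sqrt{S^{2} + B^{2}}}{5} = 2 - \frac{\sqrt{B^{2} + S^{2}}}{5}$)
$\left(D{\left(131,\sqrt{-1 + p{\left(-7,7 \right)}} \right)} + 17613\right) + I{\left(116 \right)} = \left(\left(2 - \frac{\sqrt{\left(\sqrt{-1 + 0}\right)^{2} + 131^{2}}}{5}\right) + 17613\right) + \frac{1}{154} = \left(\left(2 - \frac{\sqrt{\left(\sqrt{-1}\right)^{2} + 17161}}{5}\right) + 17613\right) + \frac{1}{154} = \left(\left(2 - \frac{\sqrt{i^{2} + 17161}}{5}\right) + 17613\right) + \frac{1}{154} = \left(\left(2 - \frac{\sqrt{-1 + 17161}}{5}\right) + 17613\right) + \frac{1}{154} = \left(\left(2 - \frac{\sqrt{17160}}{5}\right) + 17613\right) + \frac{1}{154} = \left(\left(2 - \frac{2 \sqrt{4290}}{5}\right) + 17613\right) + \frac{1}{154} = \left(17615 - \frac{2 \sqrt{4290}}{5}\right) + \frac{1}{154} = \frac{2712711}{154} - \frac{2 \sqrt{4290}}{5}$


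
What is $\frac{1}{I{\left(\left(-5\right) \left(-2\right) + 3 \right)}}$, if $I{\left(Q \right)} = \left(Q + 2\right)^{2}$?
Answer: $\frac{1}{225} \approx 0.0044444$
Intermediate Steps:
$I{\left(Q \right)} = \left(2 + Q\right)^{2}$
$\frac{1}{I{\left(\left(-5\right) \left(-2\right) + 3 \right)}} = \frac{1}{\left(2 + \left(\left(-5\right) \left(-2\right) + 3\right)\right)^{2}} = \frac{1}{\left(2 + \left(10 + 3\right)\right)^{2}} = \frac{1}{\left(2 + 13\right)^{2}} = \frac{1}{15^{2}} = \frac{1}{225}$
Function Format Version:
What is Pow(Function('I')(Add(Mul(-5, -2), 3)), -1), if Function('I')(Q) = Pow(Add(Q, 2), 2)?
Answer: Rational(1, 225) ≈ 0.0044444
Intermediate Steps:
Function('I')(Q) = Pow(Add(2, Q), 2)
Pow(Function('I')(Add(Mul(-5, -2), 3)), -1) = Pow(Pow(Add(2, Add(Mul(-5, -2), 3)), 2), -1) = Pow(Pow(Add(2, Add(10, 3)), 2), -1) = Pow(Pow(Add(2, 13), 2), -1) = Pow(Pow(15, 2), -1) = Pow(225, -1) = Rational(1, 225)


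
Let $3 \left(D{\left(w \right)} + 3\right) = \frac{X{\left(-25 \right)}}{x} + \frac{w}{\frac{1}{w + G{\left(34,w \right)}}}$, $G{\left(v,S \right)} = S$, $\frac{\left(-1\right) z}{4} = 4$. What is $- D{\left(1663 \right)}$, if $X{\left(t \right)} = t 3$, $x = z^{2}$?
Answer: $- \frac{1415968949}{768} \approx -1.8437 \cdot 10^{6}$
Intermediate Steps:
$z = -16$ ($z = \left(-4\right) 4 = -16$)
$x = 256$ ($x = \left(-16\right)^{2} = 256$)
$X{\left(t \right)} = 3 t$
$D{\left(w \right)} = - \frac{793}{256} + \frac{2 w^{2}}{3}$ ($D{\left(w \right)} = -3 + \frac{\frac{3 \left(-25\right)}{256} + \frac{w}{\frac{1}{w + w}}}{3} = -3 + \frac{\left(-75\right) \frac{1}{256} + \frac{w}{\frac{1}{2 w}}}{3} = -3 + \frac{- \frac{75}{256} + \frac{w}{\frac{1}{2} \frac{1}{w}}}{3} = -3 + \frac{- \frac{75}{256} + w 2 w}{3} = -3 + \frac{- \frac{75}{256} + 2 w^{2}}{3} = -3 + \left(- \frac{25}{256} + \frac{2 w^{2}}{3}\right) = - \frac{793}{256} + \frac{2 w^{2}}{3}$)
$- D{\left(1663 \right)} = - (- \frac{793}{256} + \frac{2 \cdot 1663^{2}}{3}) = - (- \frac{793}{256} + \frac{2}{3} \cdot 2765569) = - (- \frac{793}{256} + \frac{5531138}{3}) = \left(-1\right) \frac{1415968949}{768} = - \frac{1415968949}{768}$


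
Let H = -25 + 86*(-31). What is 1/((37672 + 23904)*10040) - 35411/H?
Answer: 21891896072131/1663638200640 ≈ 13.159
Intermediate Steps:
H = -2691 (H = -25 - 2666 = -2691)
1/((37672 + 23904)*10040) - 35411/H = 1/((37672 + 23904)*10040) - 35411/(-2691) = (1/10040)/61576 - 35411*(-1/2691) = (1/61576)*(1/10040) + 35411/2691 = 1/618223040 + 35411/2691 = 21891896072131/1663638200640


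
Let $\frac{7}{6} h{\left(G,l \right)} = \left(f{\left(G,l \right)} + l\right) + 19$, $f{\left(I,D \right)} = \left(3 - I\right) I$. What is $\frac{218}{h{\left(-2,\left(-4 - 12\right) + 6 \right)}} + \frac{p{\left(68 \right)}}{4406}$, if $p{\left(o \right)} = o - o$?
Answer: $- \frac{763}{3} \approx -254.33$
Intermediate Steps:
$f{\left(I,D \right)} = I \left(3 - I\right)$
$h{\left(G,l \right)} = \frac{114}{7} + \frac{6 l}{7} + \frac{6 G \left(3 - G\right)}{7}$ ($h{\left(G,l \right)} = \frac{6 \left(\left(G \left(3 - G\right) + l\right) + 19\right)}{7} = \frac{6 \left(\left(l + G \left(3 - G\right)\right) + 19\right)}{7} = \frac{6 \left(19 + l + G \left(3 - G\right)\right)}{7} = \frac{114}{7} + \frac{6 l}{7} + \frac{6 G \left(3 - G\right)}{7}$)
$p{\left(o \right)} = 0$
$\frac{218}{h{\left(-2,\left(-4 - 12\right) + 6 \right)}} + \frac{p{\left(68 \right)}}{4406} = \frac{218}{\frac{114}{7} + \frac{6 \left(\left(-4 - 12\right) + 6\right)}{7} - - \frac{12 \left(-3 - 2\right)}{7}} + \frac{0}{4406} = \frac{218}{\frac{114}{7} + \frac{6 \left(-16 + 6\right)}{7} - \left(- \frac{12}{7}\right) \left(-5\right)} + 0 \cdot \frac{1}{4406} = \frac{218}{\frac{114}{7} + \frac{6}{7} \left(-10\right) - \frac{60}{7}} + 0 = \frac{218}{\frac{114}{7} - \frac{60}{7} - \frac{60}{7}} + 0 = \frac{218}{- \frac{6}{7}} + 0 = 218 \left(- \frac{7}{6}\right) + 0 = - \frac{763}{3} + 0 = - \frac{763}{3}$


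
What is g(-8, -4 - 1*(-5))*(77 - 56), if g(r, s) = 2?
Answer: 42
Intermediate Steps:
g(-8, -4 - 1*(-5))*(77 - 56) = 2*(77 - 56) = 2*21 = 42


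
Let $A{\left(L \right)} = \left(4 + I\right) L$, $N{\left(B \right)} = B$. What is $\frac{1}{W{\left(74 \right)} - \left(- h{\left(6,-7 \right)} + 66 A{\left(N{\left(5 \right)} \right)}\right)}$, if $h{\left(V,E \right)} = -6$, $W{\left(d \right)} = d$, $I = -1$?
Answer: $- \frac{1}{922} \approx -0.0010846$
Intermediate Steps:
$A{\left(L \right)} = 3 L$ ($A{\left(L \right)} = \left(4 - 1\right) L = 3 L$)
$\frac{1}{W{\left(74 \right)} - \left(- h{\left(6,-7 \right)} + 66 A{\left(N{\left(5 \right)} \right)}\right)} = \frac{1}{74 - \left(6 + 66 \cdot 3 \cdot 5\right)} = \frac{1}{74 - 996} = \frac{1}{-922} = - \frac{1}{922}$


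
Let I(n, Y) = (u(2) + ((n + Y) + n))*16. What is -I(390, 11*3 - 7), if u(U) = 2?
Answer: -12928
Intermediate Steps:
I(n, Y) = 32 + 16*Y + 32*n (I(n, Y) = (2 + ((n + Y) + n))*16 = (2 + ((Y + n) + n))*16 = (2 + (Y + 2*n))*16 = (2 + Y + 2*n)*16 = 32 + 16*Y + 32*n)
-I(390, 11*3 - 7) = -(32 + 16*(11*3 - 7) + 32*390) = -(32 + 16*(33 - 7) + 12480) = -(32 + 16*26 + 12480) = -(32 + 416 + 12480) = -1*12928 = -12928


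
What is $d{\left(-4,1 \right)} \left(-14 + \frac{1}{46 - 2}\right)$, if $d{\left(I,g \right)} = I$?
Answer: $\frac{615}{11} \approx 55.909$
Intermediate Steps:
$d{\left(-4,1 \right)} \left(-14 + \frac{1}{46 - 2}\right) = - 4 \left(-14 + \frac{1}{46 - 2}\right) = - 4 \left(-14 + \frac{1}{44}\right) = \left(-4\right) \left(- \frac{615}{44}\right) = \frac{615}{11}$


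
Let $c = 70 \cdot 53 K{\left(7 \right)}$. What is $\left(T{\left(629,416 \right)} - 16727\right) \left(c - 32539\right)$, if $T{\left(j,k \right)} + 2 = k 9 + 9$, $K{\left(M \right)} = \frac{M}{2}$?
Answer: $253732704$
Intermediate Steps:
$K{\left(M \right)} = \frac{M}{2}$ ($K{\left(M \right)} = M \frac{1}{2} = \frac{M}{2}$)
$c = 12985$ ($c = 70 \cdot 53 \cdot \frac{1}{2} \cdot 7 = 3710 \cdot \frac{7}{2} = 12985$)
$T{\left(j,k \right)} = 7 + 9 k$ ($T{\left(j,k \right)} = -2 + \left(k 9 + 9\right) = -2 + \left(9 k + 9\right) = -2 + \left(9 + 9 k\right) = 7 + 9 k$)
$\left(T{\left(629,416 \right)} - 16727\right) \left(c - 32539\right) = \left(\left(7 + 9 \cdot 416\right) - 16727\right) \left(12985 - 32539\right) = \left(\left(7 + 3744\right) - 16727\right) \left(-19554\right) = \left(3751 - 16727\right) \left(-19554\right) = \left(-12976\right) \left(-19554\right) = 253732704$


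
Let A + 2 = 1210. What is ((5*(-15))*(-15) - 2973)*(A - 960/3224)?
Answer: -899428992/403 ≈ -2.2318e+6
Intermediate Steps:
A = 1208 (A = -2 + 1210 = 1208)
((5*(-15))*(-15) - 2973)*(A - 960/3224) = ((5*(-15))*(-15) - 2973)*(1208 - 960/3224) = (-75*(-15) - 2973)*(1208 - 960*1/3224) = (1125 - 2973)*(1208 - 120/403) = -1848*486704/403 = -899428992/403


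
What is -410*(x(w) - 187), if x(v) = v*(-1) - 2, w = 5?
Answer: 79540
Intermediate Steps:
x(v) = -2 - v (x(v) = -v - 2 = -2 - v)
-410*(x(w) - 187) = -410*((-2 - 1*5) - 187) = -410*((-2 - 5) - 187) = -410*(-7 - 187) = -410*(-194) = 79540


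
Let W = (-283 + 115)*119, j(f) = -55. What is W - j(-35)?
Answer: -19937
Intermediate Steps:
W = -19992 (W = -168*119 = -19992)
W - j(-35) = -19992 - 1*(-55) = -19992 + 55 = -19937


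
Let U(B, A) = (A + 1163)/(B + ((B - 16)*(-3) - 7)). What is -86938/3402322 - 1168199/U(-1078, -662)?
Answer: -4366086211926652/852281661 ≈ -5.1228e+6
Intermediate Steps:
U(B, A) = (1163 + A)/(41 - 2*B) (U(B, A) = (1163 + A)/(B + ((-16 + B)*(-3) - 7)) = (1163 + A)/(B + ((48 - 3*B) - 7)) = (1163 + A)/(B + (41 - 3*B)) = (1163 + A)/(41 - 2*B))
-86938/3402322 - 1168199/U(-1078, -662) = -86938/3402322 - 1168199*(-41 + 2*(-1078))/(-1163 - 1*(-662)) = -86938*1/3402322 - 1168199*(-41 - 2156)/(-1163 + 662) = -43469/1701161 - 1168199/(-501/(-2197)) = -43469/1701161 - 1168199/((-1/2197*(-501))) = -43469/1701161 - 1168199/501/2197 = -43469/1701161 - 1168199*2197/501 = -43469/1701161 - 2566533203/501 = -4366086211926652/852281661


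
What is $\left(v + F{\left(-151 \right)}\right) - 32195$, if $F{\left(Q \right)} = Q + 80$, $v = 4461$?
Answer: $-27805$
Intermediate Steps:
$F{\left(Q \right)} = 80 + Q$
$\left(v + F{\left(-151 \right)}\right) - 32195 = \left(4461 + \left(80 - 151\right)\right) - 32195 = \left(4461 - 71\right) - 32195 = 4390 - 32195 = -27805$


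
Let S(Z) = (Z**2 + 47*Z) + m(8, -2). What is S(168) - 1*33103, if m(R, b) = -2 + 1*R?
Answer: 3023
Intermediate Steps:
m(R, b) = -2 + R
S(Z) = 6 + Z**2 + 47*Z (S(Z) = (Z**2 + 47*Z) + (-2 + 8) = (Z**2 + 47*Z) + 6 = 6 + Z**2 + 47*Z)
S(168) - 1*33103 = (6 + 168**2 + 47*168) - 1*33103 = (6 + 28224 + 7896) - 33103 = 36126 - 33103 = 3023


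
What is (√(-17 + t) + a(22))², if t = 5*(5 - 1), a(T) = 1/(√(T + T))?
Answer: 133/44 + √33/11 ≈ 3.5450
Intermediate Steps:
a(T) = √2/(2*√T) (a(T) = 1/(√(2*T)) = 1/(√2*√T) = √2/(2*√T))
t = 20 (t = 5*4 = 20)
(√(-17 + t) + a(22))² = (√(-17 + 20) + √2/(2*√22))² = (√3 + √2*(√22/22)/2)² = (√3 + √11/22)²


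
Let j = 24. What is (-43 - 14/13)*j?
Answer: -13752/13 ≈ -1057.8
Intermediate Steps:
(-43 - 14/13)*j = (-43 - 14/13)*24 = -573/13*24 = -13752/13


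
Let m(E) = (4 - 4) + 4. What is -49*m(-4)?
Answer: -196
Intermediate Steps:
m(E) = 4 (m(E) = 0 + 4 = 4)
-49*m(-4) = -49*4 = -196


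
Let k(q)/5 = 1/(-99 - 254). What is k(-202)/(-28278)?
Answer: 5/9982134 ≈ 5.0090e-7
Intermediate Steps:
k(q) = -5/353 (k(q) = 5/(-99 - 254) = 5/(-353) = 5*(-1/353) = -5/353)
k(-202)/(-28278) = -5/353/(-28278) = -5/353*(-1/28278) = 5/9982134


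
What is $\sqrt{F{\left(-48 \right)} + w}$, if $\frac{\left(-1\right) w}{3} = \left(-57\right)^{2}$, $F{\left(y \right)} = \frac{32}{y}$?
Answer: $\frac{i \sqrt{87729}}{3} \approx 98.73 i$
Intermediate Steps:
$w = -9747$ ($w = - 3 \left(-57\right)^{2} = \left(-3\right) 3249 = -9747$)
$\sqrt{F{\left(-48 \right)} + w} = \sqrt{\frac{32}{-48} - 9747} = \sqrt{32 \left(- \frac{1}{48}\right) - 9747} = \sqrt{- \frac{2}{3} - 9747} = \sqrt{- \frac{29243}{3}} = \frac{i \sqrt{87729}}{3}$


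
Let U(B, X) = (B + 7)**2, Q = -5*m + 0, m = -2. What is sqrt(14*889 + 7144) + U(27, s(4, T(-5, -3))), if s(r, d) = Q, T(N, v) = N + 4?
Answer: 1156 + sqrt(19590) ≈ 1296.0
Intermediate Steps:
T(N, v) = 4 + N
Q = 10 (Q = -5*(-2) + 0 = 10 + 0 = 10)
s(r, d) = 10
U(B, X) = (7 + B)**2
sqrt(14*889 + 7144) + U(27, s(4, T(-5, -3))) = sqrt(14*889 + 7144) + (7 + 27)**2 = sqrt(12446 + 7144) + 34**2 = sqrt(19590) + 1156 = 1156 + sqrt(19590)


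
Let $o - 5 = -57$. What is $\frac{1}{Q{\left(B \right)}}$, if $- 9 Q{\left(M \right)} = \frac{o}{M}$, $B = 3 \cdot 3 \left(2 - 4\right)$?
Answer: $- \frac{81}{26} \approx -3.1154$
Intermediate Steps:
$o = -52$ ($o = 5 - 57 = -52$)
$B = -18$ ($B = 9 \left(-2\right) = -18$)
$Q{\left(M \right)} = \frac{52}{9 M}$ ($Q{\left(M \right)} = - \frac{\left(-52\right) \frac{1}{M}}{9} = \frac{52}{9 M}$)
$\frac{1}{Q{\left(B \right)}} = \frac{1}{\frac{52}{9} \frac{1}{-18}} = \frac{1}{\frac{52}{9} \left(- \frac{1}{18}\right)} = \frac{1}{- \frac{26}{81}} = - \frac{81}{26}$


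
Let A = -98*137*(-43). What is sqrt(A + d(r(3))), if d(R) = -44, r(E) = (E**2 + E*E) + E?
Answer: sqrt(577274) ≈ 759.79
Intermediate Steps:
r(E) = E + 2*E**2 (r(E) = (E**2 + E**2) + E = 2*E**2 + E = E + 2*E**2)
A = 577318 (A = -13426*(-43) = 577318)
sqrt(A + d(r(3))) = sqrt(577318 - 44) = sqrt(577274)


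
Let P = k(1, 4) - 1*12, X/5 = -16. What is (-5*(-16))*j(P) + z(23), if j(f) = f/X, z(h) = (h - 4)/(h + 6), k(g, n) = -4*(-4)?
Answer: -97/29 ≈ -3.3448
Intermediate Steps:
X = -80 (X = 5*(-16) = -80)
k(g, n) = 16
z(h) = (-4 + h)/(6 + h)
P = 4 (P = 16 - 1*12 = 16 - 12 = 4)
j(f) = -f/80 (j(f) = f/(-80) = f*(-1/80) = -f/80)
(-5*(-16))*j(P) + z(23) = (-5*(-16))*(-1/80*4) + (-4 + 23)/(6 + 23) = 80*(-1/20) + 19/29 = -4 + (1/29)*19 = -4 + 19/29 = -97/29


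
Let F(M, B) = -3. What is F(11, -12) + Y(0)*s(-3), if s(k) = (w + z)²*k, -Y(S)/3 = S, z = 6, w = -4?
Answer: -3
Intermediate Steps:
Y(S) = -3*S
s(k) = 4*k (s(k) = (-4 + 6)²*k = 2²*k = 4*k)
F(11, -12) + Y(0)*s(-3) = -3 + (-3*0)*(4*(-3)) = -3 + 0*(-12) = -3 + 0 = -3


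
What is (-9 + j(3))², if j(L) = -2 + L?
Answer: 64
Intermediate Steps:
(-9 + j(3))² = (-9 + (-2 + 3))² = (-9 + 1)² = (-8)² = 64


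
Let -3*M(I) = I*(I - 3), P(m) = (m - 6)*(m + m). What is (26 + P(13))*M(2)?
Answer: 416/3 ≈ 138.67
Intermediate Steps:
P(m) = 2*m*(-6 + m) (P(m) = (-6 + m)*(2*m) = 2*m*(-6 + m))
M(I) = -I*(-3 + I)/3 (M(I) = -I*(I - 3)/3 = -I*(-3 + I)/3)
(26 + P(13))*M(2) = (26 + 2*13*(-6 + 13))*((⅓)*2*(3 - 1*2)) = (26 + 2*13*7)*((⅓)*2*(3 - 2)) = (26 + 182)*((⅓)*2*1) = 208*(⅔) = 416/3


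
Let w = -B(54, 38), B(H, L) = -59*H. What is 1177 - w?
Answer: -2009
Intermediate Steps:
w = 3186 (w = -(-59)*54 = -1*(-3186) = 3186)
1177 - w = 1177 - 1*3186 = 1177 - 3186 = -2009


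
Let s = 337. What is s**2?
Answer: 113569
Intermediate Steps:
s**2 = 337**2 = 113569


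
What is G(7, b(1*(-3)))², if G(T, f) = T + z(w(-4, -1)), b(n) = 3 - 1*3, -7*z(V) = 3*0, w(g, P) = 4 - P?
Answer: 49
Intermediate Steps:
z(V) = 0 (z(V) = -3*0/7 = -⅐*0 = 0)
b(n) = 0 (b(n) = 3 - 3 = 0)
G(T, f) = T (G(T, f) = T + 0 = T)
G(7, b(1*(-3)))² = 7² = 49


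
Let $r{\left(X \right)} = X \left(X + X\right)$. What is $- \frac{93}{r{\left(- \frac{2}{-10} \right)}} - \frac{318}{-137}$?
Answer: $- \frac{317889}{274} \approx -1160.2$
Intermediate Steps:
$r{\left(X \right)} = 2 X^{2}$ ($r{\left(X \right)} = X 2 X = 2 X^{2}$)
$- \frac{93}{r{\left(- \frac{2}{-10} \right)}} - \frac{318}{-137} = - \frac{93}{2 \left(- \frac{2}{-10}\right)^{2}} - \frac{318}{-137} = - \frac{93}{2 \left(\left(-2\right) \left(- \frac{1}{10}\right)\right)^{2}} - - \frac{318}{137} = - \frac{93}{2 \left(\frac{1}{5}\right)^{2}} + \frac{318}{137} = - \frac{93}{2 \cdot \frac{1}{25}} + \frac{318}{137} = - \frac{93}{\frac{2}{25}} + \frac{318}{137} = \left(-93\right) \frac{25}{2} + \frac{318}{137} = - \frac{2325}{2} + \frac{318}{137} = - \frac{317889}{274}$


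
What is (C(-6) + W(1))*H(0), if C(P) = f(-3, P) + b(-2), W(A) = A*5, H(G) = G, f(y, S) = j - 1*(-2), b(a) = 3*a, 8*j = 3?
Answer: 0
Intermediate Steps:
j = 3/8 (j = (⅛)*3 = 3/8 ≈ 0.37500)
f(y, S) = 19/8 (f(y, S) = 3/8 - 1*(-2) = 3/8 + 2 = 19/8)
W(A) = 5*A
C(P) = -29/8 (C(P) = 19/8 + 3*(-2) = 19/8 - 6 = -29/8)
(C(-6) + W(1))*H(0) = (-29/8 + 5*1)*0 = (-29/8 + 5)*0 = (11/8)*0 = 0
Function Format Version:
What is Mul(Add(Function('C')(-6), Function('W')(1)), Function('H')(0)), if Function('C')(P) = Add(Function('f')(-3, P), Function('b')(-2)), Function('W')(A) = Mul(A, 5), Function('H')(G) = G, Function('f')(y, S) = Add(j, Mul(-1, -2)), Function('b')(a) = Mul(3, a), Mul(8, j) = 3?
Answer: 0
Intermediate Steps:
j = Rational(3, 8) (j = Mul(Rational(1, 8), 3) = Rational(3, 8) ≈ 0.37500)
Function('f')(y, S) = Rational(19, 8) (Function('f')(y, S) = Add(Rational(3, 8), Mul(-1, -2)) = Add(Rational(3, 8), 2) = Rational(19, 8))
Function('W')(A) = Mul(5, A)
Function('C')(P) = Rational(-29, 8) (Function('C')(P) = Add(Rational(19, 8), Mul(3, -2)) = Add(Rational(19, 8), -6) = Rational(-29, 8))
Mul(Add(Function('C')(-6), Function('W')(1)), Function('H')(0)) = Mul(Add(Rational(-29, 8), Mul(5, 1)), 0) = Mul(Add(Rational(-29, 8), 5), 0) = Mul(Rational(11, 8), 0) = 0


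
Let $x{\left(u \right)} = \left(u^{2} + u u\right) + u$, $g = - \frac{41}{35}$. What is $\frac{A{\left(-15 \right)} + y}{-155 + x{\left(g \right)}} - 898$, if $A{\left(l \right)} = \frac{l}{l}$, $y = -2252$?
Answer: $- \frac{166019829}{187948} \approx -883.33$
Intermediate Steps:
$A{\left(l \right)} = 1$
$g = - \frac{41}{35} \approx -1.1714$
$x{\left(u \right)} = u + 2 u^{2}$ ($x{\left(u \right)} = \left(u^{2} + u^{2}\right) + u = 2 u^{2} + u = u + 2 u^{2}$)
$\frac{A{\left(-15 \right)} + y}{-155 + x{\left(g \right)}} - 898 = \frac{1 - 2252}{-155 - \frac{41 \left(1 + 2 \left(- \frac{41}{35}\right)\right)}{35}} - 898 = - \frac{2251}{-155 - \frac{41 \left(1 - \frac{82}{35}\right)}{35}} - 898 = - \frac{2251}{-155 - - \frac{1927}{1225}} - 898 = - \frac{2251}{-155 + \frac{1927}{1225}} - 898 = - \frac{2251}{- \frac{187948}{1225}} - 898 = \left(-2251\right) \left(- \frac{1225}{187948}\right) - 898 = \frac{2757475}{187948} - 898 = - \frac{166019829}{187948}$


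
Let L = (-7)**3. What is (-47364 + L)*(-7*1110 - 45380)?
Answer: 2535627050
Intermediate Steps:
L = -343
(-47364 + L)*(-7*1110 - 45380) = (-47364 - 343)*(-7*1110 - 45380) = -47707*(-7770 - 45380) = -47707*(-53150) = 2535627050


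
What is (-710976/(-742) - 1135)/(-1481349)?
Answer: 9371/78511497 ≈ 0.00011936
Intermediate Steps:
(-710976/(-742) - 1135)/(-1481349) = (-710976*(-1)/742 - 1135)*(-1/1481349) = (-1058*(-48/53) - 1135)*(-1/1481349) = (50784/53 - 1135)*(-1/1481349) = -9371/53*(-1/1481349) = 9371/78511497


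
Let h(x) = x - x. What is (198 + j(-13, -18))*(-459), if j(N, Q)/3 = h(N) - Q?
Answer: -115668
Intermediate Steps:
h(x) = 0
j(N, Q) = -3*Q (j(N, Q) = 3*(0 - Q) = 3*(-Q) = -3*Q)
(198 + j(-13, -18))*(-459) = (198 - 3*(-18))*(-459) = (198 + 54)*(-459) = 252*(-459) = -115668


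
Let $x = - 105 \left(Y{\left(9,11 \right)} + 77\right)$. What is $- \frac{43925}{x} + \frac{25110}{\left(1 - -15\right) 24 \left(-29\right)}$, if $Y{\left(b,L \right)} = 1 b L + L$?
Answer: $- \frac{18505}{1041216} \approx -0.017772$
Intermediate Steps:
$Y{\left(b,L \right)} = L + L b$ ($Y{\left(b,L \right)} = b L + L = L b + L = L + L b$)
$x = -19635$ ($x = - 105 \left(11 \left(1 + 9\right) + 77\right) = - 105 \left(11 \cdot 10 + 77\right) = - 105 \left(110 + 77\right) = \left(-105\right) 187 = -19635$)
$- \frac{43925}{x} + \frac{25110}{\left(1 - -15\right) 24 \left(-29\right)} = - \frac{43925}{-19635} + \frac{25110}{\left(1 - -15\right) 24 \left(-29\right)} = \left(-43925\right) \left(- \frac{1}{19635}\right) + \frac{25110}{\left(1 + 15\right) 24 \left(-29\right)} = \frac{1255}{561} + \frac{25110}{16 \cdot 24 \left(-29\right)} = \frac{1255}{561} + \frac{25110}{384 \left(-29\right)} = \frac{1255}{561} + \frac{25110}{-11136} = \frac{1255}{561} + 25110 \left(- \frac{1}{11136}\right) = \frac{1255}{561} - \frac{4185}{1856} = - \frac{18505}{1041216}$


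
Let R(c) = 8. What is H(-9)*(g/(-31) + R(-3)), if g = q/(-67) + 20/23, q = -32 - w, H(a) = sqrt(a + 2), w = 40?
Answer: 379172*I*sqrt(7)/47771 ≈ 21.0*I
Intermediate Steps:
H(a) = sqrt(2 + a)
q = -72 (q = -32 - 1*40 = -32 - 40 = -72)
g = 2996/1541 (g = -72/(-67) + 20/23 = -72*(-1/67) + 20*(1/23) = 72/67 + 20/23 = 2996/1541 ≈ 1.9442)
H(-9)*(g/(-31) + R(-3)) = sqrt(2 - 9)*((2996/1541)/(-31) + 8) = sqrt(-7)*((2996/1541)*(-1/31) + 8) = (I*sqrt(7))*(-2996/47771 + 8) = (I*sqrt(7))*(379172/47771) = 379172*I*sqrt(7)/47771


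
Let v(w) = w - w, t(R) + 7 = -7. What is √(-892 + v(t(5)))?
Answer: 2*I*√223 ≈ 29.866*I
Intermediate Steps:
t(R) = -14 (t(R) = -7 - 7 = -14)
v(w) = 0
√(-892 + v(t(5))) = √(-892 + 0) = √(-892) = 2*I*√223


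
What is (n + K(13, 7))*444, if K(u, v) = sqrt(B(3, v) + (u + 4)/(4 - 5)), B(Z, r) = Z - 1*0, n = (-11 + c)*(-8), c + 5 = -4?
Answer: 71040 + 444*I*sqrt(14) ≈ 71040.0 + 1661.3*I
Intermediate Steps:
c = -9 (c = -5 - 4 = -9)
n = 160 (n = (-11 - 9)*(-8) = -20*(-8) = 160)
B(Z, r) = Z (B(Z, r) = Z + 0 = Z)
K(u, v) = sqrt(-1 - u) (K(u, v) = sqrt(3 + (u + 4)/(4 - 5)) = sqrt(3 + (4 + u)/(-1)) = sqrt(3 + (4 + u)*(-1)) = sqrt(3 + (-4 - u)) = sqrt(-1 - u))
(n + K(13, 7))*444 = (160 + sqrt(-1 - 1*13))*444 = (160 + sqrt(-1 - 13))*444 = (160 + sqrt(-14))*444 = (160 + I*sqrt(14))*444 = 71040 + 444*I*sqrt(14)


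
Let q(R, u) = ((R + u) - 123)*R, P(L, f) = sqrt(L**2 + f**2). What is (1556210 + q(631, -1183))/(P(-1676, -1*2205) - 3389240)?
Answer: -3830807133400/11486940106599 - 1130285*sqrt(7671001)/11486940106599 ≈ -0.33377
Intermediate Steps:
q(R, u) = R*(-123 + R + u) (q(R, u) = (-123 + R + u)*R = R*(-123 + R + u))
(1556210 + q(631, -1183))/(P(-1676, -1*2205) - 3389240) = (1556210 + 631*(-123 + 631 - 1183))/(sqrt((-1676)**2 + (-1*2205)**2) - 3389240) = (1556210 + 631*(-675))/(sqrt(2808976 + (-2205)**2) - 3389240) = (1556210 - 425925)/(sqrt(2808976 + 4862025) - 3389240) = 1130285/(sqrt(7671001) - 3389240) = 1130285/(-3389240 + sqrt(7671001))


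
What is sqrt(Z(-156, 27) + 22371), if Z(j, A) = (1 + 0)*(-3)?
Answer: 4*sqrt(1398) ≈ 149.56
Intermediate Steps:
Z(j, A) = -3 (Z(j, A) = 1*(-3) = -3)
sqrt(Z(-156, 27) + 22371) = sqrt(-3 + 22371) = sqrt(22368) = 4*sqrt(1398)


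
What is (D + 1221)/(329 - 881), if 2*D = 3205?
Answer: -5647/1104 ≈ -5.1150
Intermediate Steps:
D = 3205/2 (D = (½)*3205 = 3205/2 ≈ 1602.5)
(D + 1221)/(329 - 881) = (3205/2 + 1221)/(329 - 881) = (5647/2)/(-552) = (5647/2)*(-1/552) = -5647/1104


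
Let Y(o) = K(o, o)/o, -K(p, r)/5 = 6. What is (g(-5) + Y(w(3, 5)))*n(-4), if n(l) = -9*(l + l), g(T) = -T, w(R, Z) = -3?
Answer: 1080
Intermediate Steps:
K(p, r) = -30 (K(p, r) = -5*6 = -30)
Y(o) = -30/o
n(l) = -18*l
(g(-5) + Y(w(3, 5)))*n(-4) = (-1*(-5) - 30/(-3))*(-18*(-4)) = (5 - 30*(-⅓))*72 = (5 + 10)*72 = 15*72 = 1080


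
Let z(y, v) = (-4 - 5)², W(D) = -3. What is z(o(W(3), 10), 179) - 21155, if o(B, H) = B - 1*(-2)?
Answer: -21074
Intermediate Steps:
o(B, H) = 2 + B (o(B, H) = B + 2 = 2 + B)
z(y, v) = 81 (z(y, v) = (-9)² = 81)
z(o(W(3), 10), 179) - 21155 = 81 - 21155 = -21074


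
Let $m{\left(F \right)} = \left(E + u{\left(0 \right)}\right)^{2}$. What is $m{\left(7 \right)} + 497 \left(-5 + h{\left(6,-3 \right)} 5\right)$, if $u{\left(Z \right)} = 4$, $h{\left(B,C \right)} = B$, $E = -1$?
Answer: $12434$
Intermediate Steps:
$m{\left(F \right)} = 9$ ($m{\left(F \right)} = \left(-1 + 4\right)^{2} = 3^{2} = 9$)
$m{\left(7 \right)} + 497 \left(-5 + h{\left(6,-3 \right)} 5\right) = 9 + 497 \left(-5 + 6 \cdot 5\right) = 9 + 497 \left(-5 + 30\right) = 9 + 497 \cdot 25 = 9 + 12425 = 12434$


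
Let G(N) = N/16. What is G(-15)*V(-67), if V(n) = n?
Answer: 1005/16 ≈ 62.813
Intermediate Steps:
G(N) = N/16 (G(N) = N*(1/16) = N/16)
G(-15)*V(-67) = ((1/16)*(-15))*(-67) = -15/16*(-67) = 1005/16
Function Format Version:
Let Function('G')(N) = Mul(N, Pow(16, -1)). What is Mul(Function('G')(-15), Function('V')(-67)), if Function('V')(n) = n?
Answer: Rational(1005, 16) ≈ 62.813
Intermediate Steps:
Function('G')(N) = Mul(Rational(1, 16), N) (Function('G')(N) = Mul(N, Rational(1, 16)) = Mul(Rational(1, 16), N))
Mul(Function('G')(-15), Function('V')(-67)) = Mul(Mul(Rational(1, 16), -15), -67) = Mul(Rational(-15, 16), -67) = Rational(1005, 16)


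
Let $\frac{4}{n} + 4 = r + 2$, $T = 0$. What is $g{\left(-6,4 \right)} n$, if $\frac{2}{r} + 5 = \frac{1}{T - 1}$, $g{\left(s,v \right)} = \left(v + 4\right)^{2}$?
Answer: $- \frac{768}{7} \approx -109.71$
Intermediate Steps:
$g{\left(s,v \right)} = \left(4 + v\right)^{2}$
$r = - \frac{1}{3}$ ($r = \frac{2}{-5 + \frac{1}{0 - 1}} = \frac{2}{-5 + \frac{1}{-1}} = \frac{2}{-5 - 1} = \frac{2}{-6} = 2 \left(- \frac{1}{6}\right) = - \frac{1}{3} \approx -0.33333$)
$n = - \frac{12}{7}$ ($n = \frac{4}{-4 + \left(- \frac{1}{3} + 2\right)} = \frac{4}{-4 + \frac{5}{3}} = \frac{4}{- \frac{7}{3}} = 4 \left(- \frac{3}{7}\right) = - \frac{12}{7} \approx -1.7143$)
$g{\left(-6,4 \right)} n = \left(4 + 4\right)^{2} \left(- \frac{12}{7}\right) = 8^{2} \left(- \frac{12}{7}\right) = 64 \left(- \frac{12}{7}\right) = - \frac{768}{7}$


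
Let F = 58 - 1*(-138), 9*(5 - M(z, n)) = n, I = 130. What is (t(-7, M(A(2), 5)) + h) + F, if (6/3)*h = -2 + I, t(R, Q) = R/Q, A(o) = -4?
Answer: 10337/40 ≈ 258.42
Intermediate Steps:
M(z, n) = 5 - n/9
h = 64 (h = (-2 + 130)/2 = (½)*128 = 64)
F = 196 (F = 58 + 138 = 196)
(t(-7, M(A(2), 5)) + h) + F = (-7/(5 - ⅑*5) + 64) + 196 = (-7/(5 - 5/9) + 64) + 196 = (-7/40/9 + 64) + 196 = (-7*9/40 + 64) + 196 = (-63/40 + 64) + 196 = 2497/40 + 196 = 10337/40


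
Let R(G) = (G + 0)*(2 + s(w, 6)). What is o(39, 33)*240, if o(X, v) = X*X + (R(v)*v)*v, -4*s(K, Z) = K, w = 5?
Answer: 6833700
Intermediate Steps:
s(K, Z) = -K/4
R(G) = 3*G/4 (R(G) = (G + 0)*(2 - ¼*5) = G*(2 - 5/4) = G*(¾) = 3*G/4)
o(X, v) = X² + 3*v³/4 (o(X, v) = X*X + ((3*v/4)*v)*v = X² + (3*v²/4)*v = X² + 3*v³/4)
o(39, 33)*240 = (39² + (¾)*33³)*240 = (1521 + (¾)*35937)*240 = (1521 + 107811/4)*240 = (113895/4)*240 = 6833700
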